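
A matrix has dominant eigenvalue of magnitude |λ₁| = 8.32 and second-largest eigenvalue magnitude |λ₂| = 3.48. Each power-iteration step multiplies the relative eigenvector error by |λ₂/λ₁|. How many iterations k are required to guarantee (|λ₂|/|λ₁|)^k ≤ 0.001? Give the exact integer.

|λ₂/λ₁| = 3.48/8.32 = 0.41827
Need k ≥ ln(0.001) / ln(0.41827) = -6.9078 / -0.8716 ≈ 7.925
Smallest integer k satisfying the bound: 8

8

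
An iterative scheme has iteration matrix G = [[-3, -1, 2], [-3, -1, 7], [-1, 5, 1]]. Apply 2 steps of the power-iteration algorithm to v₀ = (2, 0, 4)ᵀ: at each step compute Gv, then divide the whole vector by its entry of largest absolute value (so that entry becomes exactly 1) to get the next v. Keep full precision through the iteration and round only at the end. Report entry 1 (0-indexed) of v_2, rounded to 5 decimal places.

-0.12727

Gv0 = (2.000000, 22.000000, 2.000000); divide by 22.000000 → v1 = (0.090909, 1.000000, 0.090909)
Gv1 = (-1.090909, -0.636364, 5.000000); divide by 5.000000 → v2 = (-0.218182, -0.127273, 1.000000)
Requested entry of v2: -14/110 = -0.12727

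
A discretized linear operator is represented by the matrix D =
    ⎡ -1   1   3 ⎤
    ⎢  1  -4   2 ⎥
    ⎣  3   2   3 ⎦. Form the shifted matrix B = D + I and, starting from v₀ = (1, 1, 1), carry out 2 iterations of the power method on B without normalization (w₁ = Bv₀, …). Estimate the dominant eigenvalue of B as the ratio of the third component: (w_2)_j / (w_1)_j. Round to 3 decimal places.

5.333

B = D + I has rows (0, 1, 3); (1, -3, 2); (3, 2, 4)
w1 = Bv₀ = (0·1 + 1·1 + 3·1; 1·1 + (-3)·1 + 2·1; 3·1 + 2·1 + 4·1) = (4, 0, 9)
w2 = Bw1 = (0·4 + 1·0 + 3·9; 1·4 + (-3)·0 + 2·9; 3·4 + 2·0 + 4·9) = (27, 22, 48)
Ratio: 48/9 = 5.333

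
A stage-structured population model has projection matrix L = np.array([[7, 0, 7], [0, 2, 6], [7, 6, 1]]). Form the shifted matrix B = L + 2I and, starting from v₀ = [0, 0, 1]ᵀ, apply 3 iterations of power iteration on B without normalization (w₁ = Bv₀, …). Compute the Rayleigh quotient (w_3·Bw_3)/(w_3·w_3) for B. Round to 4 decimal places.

14.7548

B = L + 2I has rows (9, 0, 7); (0, 4, 6); (7, 6, 3)
w1 = Bv₀ = (9·0 + 0·0 + 7·1; 0·0 + 4·0 + 6·1; 7·0 + 6·0 + 3·1) = (7, 6, 3)
w2 = Bw1 = (9·7 + 0·6 + 7·3; 0·7 + 4·6 + 6·3; 7·7 + 6·6 + 3·3) = (84, 42, 94)
w3 = Bw2 = (1414, 732, 1122)
Bw3 = (20580, 9660, 17656)
w3·Bw3 = 55981272; w3·w3 = 3794104; μ ≈ 55981272/3794104 = 14.7548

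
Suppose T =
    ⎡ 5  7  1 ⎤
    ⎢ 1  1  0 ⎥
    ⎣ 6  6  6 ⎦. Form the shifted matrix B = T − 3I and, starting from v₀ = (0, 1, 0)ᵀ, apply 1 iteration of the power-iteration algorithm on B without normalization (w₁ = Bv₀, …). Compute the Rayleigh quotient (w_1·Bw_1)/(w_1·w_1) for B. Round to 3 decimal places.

B = T − 3I has rows (2, 7, 1); (1, -2, 0); (6, 6, 3)
w1 = Bv₀ = (7, -2, 6)
Bw1 = (6, 11, 48)
w1·Bw1 = 308; w1·w1 = 89; μ ≈ 308/89 = 3.461

μ ≈ 3.461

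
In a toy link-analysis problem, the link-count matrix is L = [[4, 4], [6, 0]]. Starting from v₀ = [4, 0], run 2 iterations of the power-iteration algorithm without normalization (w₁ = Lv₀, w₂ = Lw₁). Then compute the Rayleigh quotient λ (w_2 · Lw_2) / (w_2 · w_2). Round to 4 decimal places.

λ ≈ 7.3529

w1 = Lv₀ = (4·4 + 4·0; 6·4 + 0·0) = (16, 24)
w2 = Lw1 = (4·16 + 4·24; 6·16 + 0·24) = (160, 96)
Lw2 = (1024, 960)
w2·Lw2 = 160·1024 + 96·960 = 256000; w2·w2 = 160·160 + 96·96 = 34816
λ ≈ 256000/34816 = 7.3529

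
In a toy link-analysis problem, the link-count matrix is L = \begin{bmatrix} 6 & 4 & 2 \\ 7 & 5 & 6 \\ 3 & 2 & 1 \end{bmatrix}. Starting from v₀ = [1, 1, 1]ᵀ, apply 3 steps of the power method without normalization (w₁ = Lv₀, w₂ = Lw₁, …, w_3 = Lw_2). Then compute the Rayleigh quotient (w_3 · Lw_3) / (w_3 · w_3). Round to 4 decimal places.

w1 = Lv₀ = (6·1 + 4·1 + 2·1; 7·1 + 5·1 + 6·1; 3·1 + 2·1 + 1·1) = (12, 18, 6)
w2 = Lw1 = (6·12 + 4·18 + 2·6; 7·12 + 5·18 + 6·6; 3·12 + 2·18 + 1·6) = (156, 210, 78)
w3 = Lw2 = (1932, 2610, 966)
Lw3 = (23964, 32370, 11982)
w3·Lw3 = 1932·23964 + 2610·32370 + 966·11982 = 142358760; w3·w3 = 1932·1932 + 2610·2610 + 966·966 = 11477880
λ ≈ 142358760/11477880 = 12.4029

12.4029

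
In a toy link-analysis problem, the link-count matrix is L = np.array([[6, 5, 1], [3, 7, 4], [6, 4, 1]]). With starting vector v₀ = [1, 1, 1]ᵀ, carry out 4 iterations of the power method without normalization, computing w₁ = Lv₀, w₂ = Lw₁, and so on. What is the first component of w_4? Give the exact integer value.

w1 = Lv₀ = (12, 14, 11)
w2 = Lw1 = (153, 178, 139)
w3 = Lw2 = (1947, 2261, 1769)
w4 = Lw3 = (24756, 28744, 22495)
The requested component of w4 is 24756.

24756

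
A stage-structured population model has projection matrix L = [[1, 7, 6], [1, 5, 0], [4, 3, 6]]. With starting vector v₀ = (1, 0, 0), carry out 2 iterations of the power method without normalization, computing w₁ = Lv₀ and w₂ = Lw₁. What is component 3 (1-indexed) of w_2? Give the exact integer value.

w1 = Lv₀ = (1·1 + 7·0 + 6·0; 1·1 + 5·0 + 0·0; 4·1 + 3·0 + 6·0) = (1, 1, 4)
w2 = Lw1 = (1·1 + 7·1 + 6·4; 1·1 + 5·1 + 0·4; 4·1 + 3·1 + 6·4) = (32, 6, 31)
The requested component of w2 is 31.

31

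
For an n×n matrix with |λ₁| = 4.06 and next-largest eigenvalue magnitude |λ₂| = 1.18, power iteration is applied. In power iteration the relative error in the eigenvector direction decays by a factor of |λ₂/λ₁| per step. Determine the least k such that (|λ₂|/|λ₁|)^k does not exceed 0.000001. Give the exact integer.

|λ₂/λ₁| = 1.18/4.06 = 0.29064
Need k ≥ ln(0.000001) / ln(0.29064) = -13.8155 / -1.2357 ≈ 11.181
Smallest integer k satisfying the bound: 12

12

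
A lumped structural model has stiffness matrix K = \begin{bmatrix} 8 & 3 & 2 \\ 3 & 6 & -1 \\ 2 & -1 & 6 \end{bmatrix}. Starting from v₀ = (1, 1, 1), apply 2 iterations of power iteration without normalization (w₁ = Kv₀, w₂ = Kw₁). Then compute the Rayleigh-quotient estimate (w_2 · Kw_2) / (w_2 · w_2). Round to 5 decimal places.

λ ≈ 10.40817

w1 = Kv₀ = (8·1 + 3·1 + 2·1; 3·1 + 6·1 + (-1)·1; 2·1 + (-1)·1 + 6·1) = (13, 8, 7)
w2 = Kw1 = (8·13 + 3·8 + 2·7; 3·13 + 6·8 + (-1)·7; 2·13 + (-1)·8 + 6·7) = (142, 80, 60)
Kw2 = (1496, 846, 564)
w2·Kw2 = 142·1496 + 80·846 + 60·564 = 313952; w2·w2 = 142·142 + 80·80 + 60·60 = 30164
λ ≈ 313952/30164 = 10.40817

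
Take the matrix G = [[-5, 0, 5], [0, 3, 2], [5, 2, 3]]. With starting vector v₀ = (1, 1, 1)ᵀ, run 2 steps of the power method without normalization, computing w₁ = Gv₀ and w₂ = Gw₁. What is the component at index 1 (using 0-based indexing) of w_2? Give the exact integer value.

35

w1 = Gv₀ = ((-5)·1 + 0·1 + 5·1; 0·1 + 3·1 + 2·1; 5·1 + 2·1 + 3·1) = (0, 5, 10)
w2 = Gw1 = ((-5)·0 + 0·5 + 5·10; 0·0 + 3·5 + 2·10; 5·0 + 2·5 + 3·10) = (50, 35, 40)
The requested component of w2 is 35.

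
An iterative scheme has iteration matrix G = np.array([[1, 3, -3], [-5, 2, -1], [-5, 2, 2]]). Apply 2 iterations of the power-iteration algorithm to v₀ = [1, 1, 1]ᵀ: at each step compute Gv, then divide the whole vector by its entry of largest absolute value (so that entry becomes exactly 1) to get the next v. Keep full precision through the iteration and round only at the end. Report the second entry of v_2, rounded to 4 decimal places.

0.8000

Gv0 = (1.00000, -4.00000, -1.00000); divide by -4.00000 → v1 = (-0.25000, 1.00000, 0.25000)
Gv1 = (2.00000, 3.00000, 3.75000); divide by 3.75000 → v2 = (0.53333, 0.80000, 1.00000)
Requested entry of v2: -12/-15 = 0.8000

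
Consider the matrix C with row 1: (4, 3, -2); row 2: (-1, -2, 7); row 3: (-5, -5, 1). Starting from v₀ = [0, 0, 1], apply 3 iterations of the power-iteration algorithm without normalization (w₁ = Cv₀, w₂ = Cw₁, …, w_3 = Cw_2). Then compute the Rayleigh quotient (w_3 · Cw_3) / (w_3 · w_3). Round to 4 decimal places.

-0.2448

w1 = Cv₀ = (-2, 7, 1)
w2 = Cw1 = (11, -5, -24)
w3 = Cw2 = (77, -169, -54)
Cw3 = (-91, -117, 406)
w3·Cw3 = 77·(-91) + (-169)·(-117) + (-54)·406 = -9158; w3·w3 = 77·77 + (-169)·(-169) + (-54)·(-54) = 37406
λ ≈ -9158/37406 = -0.2448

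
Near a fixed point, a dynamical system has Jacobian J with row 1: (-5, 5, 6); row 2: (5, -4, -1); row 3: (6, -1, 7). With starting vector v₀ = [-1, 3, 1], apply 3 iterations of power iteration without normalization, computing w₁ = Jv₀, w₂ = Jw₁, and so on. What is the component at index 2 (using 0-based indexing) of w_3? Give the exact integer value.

w1 = Jv₀ = ((-5)·(-1) + 5·3 + 6·1; 5·(-1) + (-4)·3 + (-1)·1; 6·(-1) + (-1)·3 + 7·1) = (26, -18, -2)
w2 = Jw1 = ((-5)·26 + 5·(-18) + 6·(-2); 5·26 + (-4)·(-18) + (-1)·(-2); 6·26 + (-1)·(-18) + 7·(-2)) = (-232, 204, 160)
w3 = Jw2 = (3140, -2136, -476)
The requested component of w3 is -476.

-476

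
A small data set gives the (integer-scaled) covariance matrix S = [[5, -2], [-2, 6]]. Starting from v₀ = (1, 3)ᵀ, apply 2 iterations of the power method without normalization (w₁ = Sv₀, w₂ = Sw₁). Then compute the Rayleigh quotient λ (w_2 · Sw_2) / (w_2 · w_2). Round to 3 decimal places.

7.197

w1 = Sv₀ = (-1, 16)
w2 = Sw1 = (-37, 98)
Sw2 = (-381, 662)
w2·Sw2 = (-37)·(-381) + 98·662 = 78973; w2·w2 = (-37)·(-37) + 98·98 = 10973
λ ≈ 78973/10973 = 7.197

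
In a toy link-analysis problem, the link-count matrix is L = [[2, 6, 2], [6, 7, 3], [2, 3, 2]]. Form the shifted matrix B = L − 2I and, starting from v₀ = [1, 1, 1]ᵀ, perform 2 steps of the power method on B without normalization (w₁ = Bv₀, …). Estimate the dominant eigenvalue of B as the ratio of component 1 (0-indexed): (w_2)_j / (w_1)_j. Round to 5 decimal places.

B = L − 2I has rows (0, 6, 2); (6, 5, 3); (2, 3, 0)
w1 = Bv₀ = (8, 14, 5)
w2 = Bw1 = (94, 133, 58)
Ratio: 133/14 = 9.50000

9.50000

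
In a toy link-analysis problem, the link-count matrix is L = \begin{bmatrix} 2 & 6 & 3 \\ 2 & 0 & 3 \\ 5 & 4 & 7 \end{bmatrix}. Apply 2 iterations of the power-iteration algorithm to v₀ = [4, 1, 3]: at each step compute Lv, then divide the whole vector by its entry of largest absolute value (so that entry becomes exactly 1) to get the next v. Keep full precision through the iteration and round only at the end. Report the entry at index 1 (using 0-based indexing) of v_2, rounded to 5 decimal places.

Lv0 = (23.000000, 17.000000, 45.000000); divide by 45.000000 → v1 = (0.511111, 0.377778, 1.000000)
Lv1 = (6.288889, 4.022222, 11.066667); divide by 11.066667 → v2 = (0.568273, 0.363454, 1.000000)
Requested entry of v2: 181/498 = 0.36345

0.36345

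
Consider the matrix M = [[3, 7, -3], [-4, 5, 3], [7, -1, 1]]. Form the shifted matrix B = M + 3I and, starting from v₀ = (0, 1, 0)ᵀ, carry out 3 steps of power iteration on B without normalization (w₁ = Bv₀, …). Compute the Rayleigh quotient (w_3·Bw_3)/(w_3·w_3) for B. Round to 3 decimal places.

6.770

B = M + 3I has rows (6, 7, -3); (-4, 8, 3); (7, -1, 4)
w1 = Bv₀ = (6·0 + 7·1 + (-3)·0; (-4)·0 + 8·1 + 3·0; 7·0 + (-1)·1 + 4·0) = (7, 8, -1)
w2 = Bw1 = (6·7 + 7·8 + (-3)·(-1); (-4)·7 + 8·8 + 3·(-1); 7·7 + (-1)·8 + 4·(-1)) = (101, 33, 37)
w3 = Bw2 = (726, -29, 822)
Bw3 = (1687, -670, 8399)
w3·Bw3 = 8148170; w3·w3 = 1203601; μ ≈ 8148170/1203601 = 6.770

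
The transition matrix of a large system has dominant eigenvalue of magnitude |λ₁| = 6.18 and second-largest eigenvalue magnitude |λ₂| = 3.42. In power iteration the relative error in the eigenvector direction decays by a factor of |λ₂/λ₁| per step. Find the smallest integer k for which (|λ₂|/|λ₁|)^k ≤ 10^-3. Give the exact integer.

|λ₂/λ₁| = 3.42/6.18 = 0.55340
Need k ≥ ln(10^-3) / ln(0.55340) = -6.9078 / -0.5917 ≈ 11.675
Smallest integer k satisfying the bound: 12

12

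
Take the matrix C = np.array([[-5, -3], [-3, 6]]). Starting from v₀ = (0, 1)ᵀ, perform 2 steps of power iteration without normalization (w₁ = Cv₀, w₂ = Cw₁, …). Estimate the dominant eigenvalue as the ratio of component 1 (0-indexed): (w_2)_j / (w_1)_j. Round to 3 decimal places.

w1 = Cv₀ = ((-5)·0 + (-3)·1; (-3)·0 + 6·1) = (-3, 6)
w2 = Cw1 = ((-5)·(-3) + (-3)·6; (-3)·(-3) + 6·6) = (-3, 45)
Ratio at component: 45 / 6 = 7.500

7.500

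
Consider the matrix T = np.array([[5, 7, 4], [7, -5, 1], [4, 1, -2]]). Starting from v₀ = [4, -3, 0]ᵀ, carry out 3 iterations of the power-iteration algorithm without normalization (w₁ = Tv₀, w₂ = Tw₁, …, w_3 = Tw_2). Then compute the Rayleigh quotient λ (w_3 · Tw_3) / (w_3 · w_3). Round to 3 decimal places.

w1 = Tv₀ = (5·4 + 7·(-3) + 4·0; 7·4 + (-5)·(-3) + 1·0; 4·4 + 1·(-3) + (-2)·0) = (-1, 43, 13)
w2 = Tw1 = (5·(-1) + 7·43 + 4·13; 7·(-1) + (-5)·43 + 1·13; 4·(-1) + 1·43 + (-2)·13) = (348, -209, 13)
w3 = Tw2 = (329, 3494, 1157)
Tw3 = (30731, -14010, 2496)
w3·Tw3 = 329·30731 + 3494·(-14010) + 1157·2496 = -35952569; w3·w3 = 329·329 + 3494·3494 + 1157·1157 = 13654926
λ ≈ -35952569/13654926 = -2.633

-2.633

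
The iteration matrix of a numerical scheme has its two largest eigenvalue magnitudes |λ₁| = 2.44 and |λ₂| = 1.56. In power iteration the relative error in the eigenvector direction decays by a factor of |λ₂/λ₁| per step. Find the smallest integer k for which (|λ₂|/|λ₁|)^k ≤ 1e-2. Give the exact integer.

11

|λ₂/λ₁| = 1.56/2.44 = 0.63934
Need k ≥ ln(1e-2) / ln(0.63934) = -4.6052 / -0.4473 ≈ 10.295
Smallest integer k satisfying the bound: 11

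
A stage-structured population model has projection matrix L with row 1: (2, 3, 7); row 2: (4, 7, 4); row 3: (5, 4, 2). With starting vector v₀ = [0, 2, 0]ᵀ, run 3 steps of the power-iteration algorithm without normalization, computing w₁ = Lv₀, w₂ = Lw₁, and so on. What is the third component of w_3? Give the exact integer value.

w1 = Lv₀ = (2·0 + 3·2 + 7·0; 4·0 + 7·2 + 4·0; 5·0 + 4·2 + 2·0) = (6, 14, 8)
w2 = Lw1 = (2·6 + 3·14 + 7·8; 4·6 + 7·14 + 4·8; 5·6 + 4·14 + 2·8) = (110, 154, 102)
w3 = Lw2 = (1396, 1926, 1370)
The requested component of w3 is 1370.

1370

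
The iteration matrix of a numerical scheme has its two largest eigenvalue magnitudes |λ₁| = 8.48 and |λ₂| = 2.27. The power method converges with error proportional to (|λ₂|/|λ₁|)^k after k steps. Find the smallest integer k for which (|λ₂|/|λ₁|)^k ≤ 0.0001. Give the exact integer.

7

|λ₂/λ₁| = 2.27/8.48 = 0.26769
Need k ≥ ln(0.0001) / ln(0.26769) = -9.2103 / -1.3179 ≈ 6.988
Smallest integer k satisfying the bound: 7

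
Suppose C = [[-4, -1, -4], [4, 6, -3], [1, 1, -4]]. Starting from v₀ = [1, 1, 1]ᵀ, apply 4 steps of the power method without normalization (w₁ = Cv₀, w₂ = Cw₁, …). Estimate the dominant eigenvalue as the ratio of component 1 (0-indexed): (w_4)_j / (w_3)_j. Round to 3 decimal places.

λ ≈ 1.985

w1 = Cv₀ = (-9, 7, -2)
w2 = Cw1 = (37, 12, 6)
w3 = Cw2 = (-184, 202, 25)
w4 = Cw3 = (434, 401, -82)
Ratio at component: 401 / 202 = 1.985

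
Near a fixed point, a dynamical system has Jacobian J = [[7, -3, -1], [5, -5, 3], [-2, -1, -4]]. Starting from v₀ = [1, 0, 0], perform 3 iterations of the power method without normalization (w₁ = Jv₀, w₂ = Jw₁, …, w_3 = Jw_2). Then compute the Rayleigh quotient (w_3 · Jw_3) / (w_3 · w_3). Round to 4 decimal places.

w1 = Jv₀ = (7·1 + (-3)·0 + (-1)·0; 5·1 + (-5)·0 + 3·0; (-2)·1 + (-1)·0 + (-4)·0) = (7, 5, -2)
w2 = Jw1 = (7·7 + (-3)·5 + (-1)·(-2); 5·7 + (-5)·5 + 3·(-2); (-2)·7 + (-1)·5 + (-4)·(-2)) = (36, 4, -11)
w3 = Jw2 = (251, 127, -32)
Jw3 = (1408, 524, -501)
w3·Jw3 = 251·1408 + 127·524 + (-32)·(-501) = 435988; w3·w3 = 251·251 + 127·127 + (-32)·(-32) = 80154
λ ≈ 435988/80154 = 5.4394

5.4394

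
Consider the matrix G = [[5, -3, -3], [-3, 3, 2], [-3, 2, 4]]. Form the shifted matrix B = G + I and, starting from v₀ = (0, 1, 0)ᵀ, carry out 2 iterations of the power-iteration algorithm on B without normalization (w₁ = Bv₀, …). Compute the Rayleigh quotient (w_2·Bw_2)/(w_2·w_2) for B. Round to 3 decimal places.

B = G + I has rows (6, -3, -3); (-3, 4, 2); (-3, 2, 5)
w1 = Bv₀ = (6·0 + (-3)·1 + (-3)·0; (-3)·0 + 4·1 + 2·0; (-3)·0 + 2·1 + 5·0) = (-3, 4, 2)
w2 = Bw1 = (6·(-3) + (-3)·4 + (-3)·2; (-3)·(-3) + 4·4 + 2·2; (-3)·(-3) + 2·4 + 5·2) = (-36, 29, 27)
Bw2 = (-384, 278, 301)
w2·Bw2 = 30013; w2·w2 = 2866; μ ≈ 30013/2866 = 10.472

10.472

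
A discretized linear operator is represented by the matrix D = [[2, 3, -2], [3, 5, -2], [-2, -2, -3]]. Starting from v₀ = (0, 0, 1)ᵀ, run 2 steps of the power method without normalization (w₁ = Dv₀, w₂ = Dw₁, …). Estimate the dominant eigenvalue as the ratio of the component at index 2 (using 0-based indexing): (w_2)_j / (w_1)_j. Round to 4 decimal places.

w1 = Dv₀ = (2·0 + 3·0 + (-2)·1; 3·0 + 5·0 + (-2)·1; (-2)·0 + (-2)·0 + (-3)·1) = (-2, -2, -3)
w2 = Dw1 = (2·(-2) + 3·(-2) + (-2)·(-3); 3·(-2) + 5·(-2) + (-2)·(-3); (-2)·(-2) + (-2)·(-2) + (-3)·(-3)) = (-4, -10, 17)
Ratio at component: 17 / -3 = -5.6667

λ ≈ -5.6667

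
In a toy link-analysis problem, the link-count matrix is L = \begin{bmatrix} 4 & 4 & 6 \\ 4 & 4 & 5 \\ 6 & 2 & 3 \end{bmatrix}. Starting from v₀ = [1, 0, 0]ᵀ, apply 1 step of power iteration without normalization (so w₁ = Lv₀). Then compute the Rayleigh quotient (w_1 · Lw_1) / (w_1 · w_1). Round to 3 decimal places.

w1 = Lv₀ = (4, 4, 6)
Lw1 = (68, 62, 50)
w1·Lw1 = 4·68 + 4·62 + 6·50 = 820; w1·w1 = 4·4 + 4·4 + 6·6 = 68
λ ≈ 820/68 = 12.059

12.059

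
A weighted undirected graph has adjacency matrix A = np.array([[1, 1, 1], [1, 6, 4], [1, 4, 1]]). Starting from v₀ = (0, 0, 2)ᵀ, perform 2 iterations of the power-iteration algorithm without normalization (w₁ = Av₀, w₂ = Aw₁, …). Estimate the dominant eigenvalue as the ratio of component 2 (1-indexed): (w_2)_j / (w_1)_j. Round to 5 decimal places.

7.25000

w1 = Av₀ = (2, 8, 2)
w2 = Aw1 = (12, 58, 36)
Ratio at component: 58 / 8 = 7.25000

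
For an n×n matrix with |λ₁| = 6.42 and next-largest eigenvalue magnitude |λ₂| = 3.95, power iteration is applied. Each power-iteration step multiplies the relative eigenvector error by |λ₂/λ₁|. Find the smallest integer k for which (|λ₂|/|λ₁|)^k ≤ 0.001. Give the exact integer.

15

|λ₂/λ₁| = 3.95/6.42 = 0.61526
Need k ≥ ln(0.001) / ln(0.61526) = -6.9078 / -0.4857 ≈ 14.222
Smallest integer k satisfying the bound: 15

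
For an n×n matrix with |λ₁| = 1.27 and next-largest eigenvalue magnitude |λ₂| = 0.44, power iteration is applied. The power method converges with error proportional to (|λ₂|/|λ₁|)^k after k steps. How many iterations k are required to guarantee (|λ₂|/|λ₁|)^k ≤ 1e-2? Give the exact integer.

|λ₂/λ₁| = 0.44/1.27 = 0.34646
Need k ≥ ln(1e-2) / ln(0.34646) = -4.6052 / -1.0600 ≈ 4.345
Smallest integer k satisfying the bound: 5

5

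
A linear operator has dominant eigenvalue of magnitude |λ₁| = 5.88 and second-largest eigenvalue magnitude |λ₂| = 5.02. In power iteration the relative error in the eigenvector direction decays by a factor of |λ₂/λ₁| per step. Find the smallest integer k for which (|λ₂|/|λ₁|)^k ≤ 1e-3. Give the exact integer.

|λ₂/λ₁| = 5.02/5.88 = 0.85374
Need k ≥ ln(1e-3) / ln(0.85374) = -6.9078 / -0.1581 ≈ 43.685
Smallest integer k satisfying the bound: 44

44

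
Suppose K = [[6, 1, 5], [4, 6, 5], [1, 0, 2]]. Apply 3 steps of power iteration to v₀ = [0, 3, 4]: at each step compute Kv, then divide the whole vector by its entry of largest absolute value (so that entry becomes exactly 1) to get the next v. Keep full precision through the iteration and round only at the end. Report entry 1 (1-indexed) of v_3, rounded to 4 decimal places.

0.5750

Kv0 = (23.00000, 38.00000, 8.00000); divide by 38.00000 → v1 = (0.60526, 1.00000, 0.21053)
Kv1 = (5.68421, 9.47368, 1.02632); divide by 9.47368 → v2 = (0.60000, 1.00000, 0.10833)
Kv2 = (5.14167, 8.94167, 0.81667); divide by 8.94167 → v3 = (0.57502, 1.00000, 0.09133)
Requested entry of v3: 1851/3219 = 0.5750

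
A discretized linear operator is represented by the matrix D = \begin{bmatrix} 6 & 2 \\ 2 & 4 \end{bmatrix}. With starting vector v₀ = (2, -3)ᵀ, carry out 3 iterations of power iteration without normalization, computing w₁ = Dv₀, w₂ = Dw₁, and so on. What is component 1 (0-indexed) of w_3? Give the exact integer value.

w1 = Dv₀ = (6, -8)
w2 = Dw1 = (20, -20)
w3 = Dw2 = (80, -40)
The requested component of w3 is -40.

-40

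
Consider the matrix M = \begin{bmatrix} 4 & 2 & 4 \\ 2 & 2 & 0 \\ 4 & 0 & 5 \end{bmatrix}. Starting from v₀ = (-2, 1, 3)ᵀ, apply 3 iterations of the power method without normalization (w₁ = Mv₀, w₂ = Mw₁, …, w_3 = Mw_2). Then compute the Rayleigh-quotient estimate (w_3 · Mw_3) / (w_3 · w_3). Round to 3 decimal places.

8.791

w1 = Mv₀ = (4·(-2) + 2·1 + 4·3; 2·(-2) + 2·1 + 0·3; 4·(-2) + 0·1 + 5·3) = (6, -2, 7)
w2 = Mw1 = (4·6 + 2·(-2) + 4·7; 2·6 + 2·(-2) + 0·7; 4·6 + 0·(-2) + 5·7) = (48, 8, 59)
w3 = Mw2 = (444, 112, 487)
Mw3 = (3948, 1112, 4211)
w3·Mw3 = 444·3948 + 112·1112 + 487·4211 = 3928213; w3·w3 = 444·444 + 112·112 + 487·487 = 446849
λ ≈ 3928213/446849 = 8.791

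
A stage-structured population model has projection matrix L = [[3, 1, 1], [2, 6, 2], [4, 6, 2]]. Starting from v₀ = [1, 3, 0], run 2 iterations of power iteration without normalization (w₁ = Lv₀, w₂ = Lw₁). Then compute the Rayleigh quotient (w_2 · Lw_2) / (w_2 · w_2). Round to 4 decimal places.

w1 = Lv₀ = (6, 20, 22)
w2 = Lw1 = (60, 176, 188)
Lw2 = (544, 1552, 1672)
w2·Lw2 = 60·544 + 176·1552 + 188·1672 = 620128; w2·w2 = 60·60 + 176·176 + 188·188 = 69920
λ ≈ 620128/69920 = 8.8691

8.8691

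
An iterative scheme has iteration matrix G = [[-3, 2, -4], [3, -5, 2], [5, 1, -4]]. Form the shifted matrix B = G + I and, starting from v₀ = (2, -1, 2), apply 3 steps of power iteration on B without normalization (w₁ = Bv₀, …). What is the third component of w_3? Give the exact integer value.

B = G + I has rows (-2, 2, -4); (3, -4, 2); (5, 1, -3)
w1 = Bv₀ = (-14, 14, 3)
w2 = Bw1 = (44, -92, -65)
w3 = Bw2 = (-12, 370, 323)
Requested component of w3: 323

323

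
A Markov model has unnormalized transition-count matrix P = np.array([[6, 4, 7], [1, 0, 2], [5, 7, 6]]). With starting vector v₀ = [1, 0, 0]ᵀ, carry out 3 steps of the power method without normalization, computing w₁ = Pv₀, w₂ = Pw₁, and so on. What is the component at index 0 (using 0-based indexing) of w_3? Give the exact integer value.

983

w1 = Pv₀ = (6, 1, 5)
w2 = Pw1 = (75, 16, 67)
w3 = Pw2 = (983, 209, 889)
The requested component of w3 is 983.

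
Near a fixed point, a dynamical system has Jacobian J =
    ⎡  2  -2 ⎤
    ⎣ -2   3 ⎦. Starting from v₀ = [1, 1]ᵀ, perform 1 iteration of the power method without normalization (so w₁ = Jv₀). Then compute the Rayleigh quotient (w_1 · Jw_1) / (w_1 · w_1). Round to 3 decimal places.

3.000

w1 = Jv₀ = (0, 1)
Jw1 = (-2, 3)
w1·Jw1 = 0·(-2) + 1·3 = 3; w1·w1 = 0·0 + 1·1 = 1
λ ≈ 3/1 = 3.000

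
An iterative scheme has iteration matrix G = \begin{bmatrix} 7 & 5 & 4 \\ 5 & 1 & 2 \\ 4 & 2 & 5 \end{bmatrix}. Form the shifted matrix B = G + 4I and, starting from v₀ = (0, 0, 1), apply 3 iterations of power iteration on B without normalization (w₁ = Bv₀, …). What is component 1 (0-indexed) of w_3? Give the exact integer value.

B = G + 4I has rows (11, 5, 4); (5, 5, 2); (4, 2, 9)
w1 = Bv₀ = (11·0 + 5·0 + 4·1; 5·0 + 5·0 + 2·1; 4·0 + 2·0 + 9·1) = (4, 2, 9)
w2 = Bw1 = (11·4 + 5·2 + 4·9; 5·4 + 5·2 + 2·9; 4·4 + 2·2 + 9·9) = (90, 48, 101)
w3 = Bw2 = (1634, 892, 1365)
Requested component of w3: 892

892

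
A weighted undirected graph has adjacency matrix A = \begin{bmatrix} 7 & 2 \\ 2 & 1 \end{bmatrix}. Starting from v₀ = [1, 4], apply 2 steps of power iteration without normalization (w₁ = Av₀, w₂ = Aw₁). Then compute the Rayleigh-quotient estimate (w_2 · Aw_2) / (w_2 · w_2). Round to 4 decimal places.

λ ≈ 7.6054

w1 = Av₀ = (15, 6)
w2 = Aw1 = (117, 36)
Aw2 = (891, 270)
w2·Aw2 = 117·891 + 36·270 = 113967; w2·w2 = 117·117 + 36·36 = 14985
λ ≈ 113967/14985 = 7.6054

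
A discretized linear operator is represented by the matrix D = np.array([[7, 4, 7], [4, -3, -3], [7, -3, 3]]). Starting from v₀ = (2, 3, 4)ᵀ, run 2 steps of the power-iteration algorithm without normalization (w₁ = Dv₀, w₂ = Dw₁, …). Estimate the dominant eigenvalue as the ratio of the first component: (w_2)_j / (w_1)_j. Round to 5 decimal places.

w1 = Dv₀ = (7·2 + 4·3 + 7·4; 4·2 + (-3)·3 + (-3)·4; 7·2 + (-3)·3 + 3·4) = (54, -13, 17)
w2 = Dw1 = (7·54 + 4·(-13) + 7·17; 4·54 + (-3)·(-13) + (-3)·17; 7·54 + (-3)·(-13) + 3·17) = (445, 204, 468)
Ratio at component: 445 / 54 = 8.24074

λ ≈ 8.24074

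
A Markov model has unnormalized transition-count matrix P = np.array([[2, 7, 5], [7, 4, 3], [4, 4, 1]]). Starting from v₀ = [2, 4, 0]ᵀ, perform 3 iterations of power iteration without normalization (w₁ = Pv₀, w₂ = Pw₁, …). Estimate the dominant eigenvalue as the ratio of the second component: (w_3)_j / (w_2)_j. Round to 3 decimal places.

λ ≈ 12.591

w1 = Pv₀ = (2·2 + 7·4 + 5·0; 7·2 + 4·4 + 3·0; 4·2 + 4·4 + 1·0) = (32, 30, 24)
w2 = Pw1 = (2·32 + 7·30 + 5·24; 7·32 + 4·30 + 3·24; 4·32 + 4·30 + 1·24) = (394, 416, 272)
w3 = Pw2 = (5060, 5238, 3512)
Ratio at component: 5238 / 416 = 12.591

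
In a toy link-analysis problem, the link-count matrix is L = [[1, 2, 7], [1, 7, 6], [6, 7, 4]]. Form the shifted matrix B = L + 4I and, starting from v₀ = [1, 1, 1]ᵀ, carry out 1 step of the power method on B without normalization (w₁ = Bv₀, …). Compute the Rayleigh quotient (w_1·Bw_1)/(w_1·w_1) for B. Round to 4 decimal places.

B = L + 4I has rows (5, 2, 7); (1, 11, 6); (6, 7, 8)
w1 = Bv₀ = (5·1 + 2·1 + 7·1; 1·1 + 11·1 + 6·1; 6·1 + 7·1 + 8·1) = (14, 18, 21)
Bw1 = (253, 338, 378)
w1·Bw1 = 17564; w1·w1 = 961; μ ≈ 17564/961 = 18.2768

18.2768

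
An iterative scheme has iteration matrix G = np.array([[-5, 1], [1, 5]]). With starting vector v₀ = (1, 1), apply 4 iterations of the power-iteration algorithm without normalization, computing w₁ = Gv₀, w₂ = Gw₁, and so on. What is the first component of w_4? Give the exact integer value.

676

w1 = Gv₀ = (-4, 6)
w2 = Gw1 = (26, 26)
w3 = Gw2 = (-104, 156)
w4 = Gw3 = (676, 676)
The requested component of w4 is 676.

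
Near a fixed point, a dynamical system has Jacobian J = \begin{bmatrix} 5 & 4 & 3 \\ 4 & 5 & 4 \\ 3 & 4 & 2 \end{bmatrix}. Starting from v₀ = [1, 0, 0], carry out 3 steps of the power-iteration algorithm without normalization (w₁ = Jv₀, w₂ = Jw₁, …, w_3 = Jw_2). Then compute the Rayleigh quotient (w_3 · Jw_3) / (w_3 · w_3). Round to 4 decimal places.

11.5722

w1 = Jv₀ = (5·1 + 4·0 + 3·0; 4·1 + 5·0 + 4·0; 3·1 + 4·0 + 2·0) = (5, 4, 3)
w2 = Jw1 = (5·5 + 4·4 + 3·3; 4·5 + 5·4 + 4·3; 3·5 + 4·4 + 2·3) = (50, 52, 37)
w3 = Jw2 = (569, 608, 432)
Jw3 = (6573, 7044, 5003)
w3·Jw3 = 569·6573 + 608·7044 + 432·5003 = 10184085; w3·w3 = 569·569 + 608·608 + 432·432 = 880049
λ ≈ 10184085/880049 = 11.5722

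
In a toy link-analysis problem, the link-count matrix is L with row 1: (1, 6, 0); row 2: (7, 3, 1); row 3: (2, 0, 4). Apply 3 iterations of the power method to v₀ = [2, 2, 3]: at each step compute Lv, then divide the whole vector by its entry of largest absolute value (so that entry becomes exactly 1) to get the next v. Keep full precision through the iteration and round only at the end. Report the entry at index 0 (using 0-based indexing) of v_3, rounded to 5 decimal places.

0.73314

Lv0 = (14.000000, 23.000000, 16.000000); divide by 23.000000 → v1 = (0.608696, 1.000000, 0.695652)
Lv1 = (6.608696, 7.956522, 4.000000); divide by 7.956522 → v2 = (0.830601, 1.000000, 0.502732)
Lv2 = (6.830601, 9.316940, 3.672131); divide by 9.316940 → v3 = (0.733138, 1.000000, 0.394135)
Requested entry of v3: 1250/1705 = 0.73314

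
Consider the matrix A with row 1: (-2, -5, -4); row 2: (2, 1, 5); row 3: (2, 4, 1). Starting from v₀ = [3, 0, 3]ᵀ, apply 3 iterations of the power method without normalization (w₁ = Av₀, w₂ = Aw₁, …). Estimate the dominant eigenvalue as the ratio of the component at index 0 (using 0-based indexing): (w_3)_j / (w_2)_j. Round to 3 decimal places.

w1 = Av₀ = (-18, 21, 9)
w2 = Aw1 = (-105, 30, 57)
w3 = Aw2 = (-168, 105, -33)
Ratio at component: -168 / -105 = 1.600

λ ≈ 1.600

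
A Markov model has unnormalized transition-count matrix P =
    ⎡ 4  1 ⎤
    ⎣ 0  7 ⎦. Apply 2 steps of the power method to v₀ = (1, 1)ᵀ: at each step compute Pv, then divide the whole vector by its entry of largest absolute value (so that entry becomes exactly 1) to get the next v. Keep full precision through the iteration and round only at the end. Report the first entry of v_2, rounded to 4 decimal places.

Pv0 = (5.00000, 7.00000); divide by 7.00000 → v1 = (0.71429, 1.00000)
Pv1 = (3.85714, 7.00000); divide by 7.00000 → v2 = (0.55102, 1.00000)
Requested entry of v2: 27/49 = 0.5510

0.5510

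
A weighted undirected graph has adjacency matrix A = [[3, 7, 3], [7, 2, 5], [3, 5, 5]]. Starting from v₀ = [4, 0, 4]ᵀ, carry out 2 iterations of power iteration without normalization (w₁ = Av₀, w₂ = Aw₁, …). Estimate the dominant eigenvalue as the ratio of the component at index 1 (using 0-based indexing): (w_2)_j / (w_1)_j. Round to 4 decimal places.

w1 = Av₀ = (3·4 + 7·0 + 3·4; 7·4 + 2·0 + 5·4; 3·4 + 5·0 + 5·4) = (24, 48, 32)
w2 = Aw1 = (3·24 + 7·48 + 3·32; 7·24 + 2·48 + 5·32; 3·24 + 5·48 + 5·32) = (504, 424, 472)
Ratio at component: 424 / 48 = 8.8333

λ ≈ 8.8333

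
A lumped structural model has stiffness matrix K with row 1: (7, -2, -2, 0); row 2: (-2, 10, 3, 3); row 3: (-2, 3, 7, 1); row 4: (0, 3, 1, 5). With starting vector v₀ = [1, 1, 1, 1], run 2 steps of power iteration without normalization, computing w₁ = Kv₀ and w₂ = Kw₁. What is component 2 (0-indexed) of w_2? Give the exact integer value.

w1 = Kv₀ = (3, 14, 9, 9)
w2 = Kw1 = (-25, 188, 108, 96)
The requested component of w2 is 108.

108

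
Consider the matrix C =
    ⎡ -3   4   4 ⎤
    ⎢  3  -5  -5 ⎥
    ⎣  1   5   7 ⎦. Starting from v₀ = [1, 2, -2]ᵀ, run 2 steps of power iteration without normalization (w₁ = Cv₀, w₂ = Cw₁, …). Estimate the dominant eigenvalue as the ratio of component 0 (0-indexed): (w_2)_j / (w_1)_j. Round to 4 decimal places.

w1 = Cv₀ = (-3, 3, -3)
w2 = Cw1 = (9, -9, -9)
Ratio at component: 9 / -3 = -3.0000

-3.0000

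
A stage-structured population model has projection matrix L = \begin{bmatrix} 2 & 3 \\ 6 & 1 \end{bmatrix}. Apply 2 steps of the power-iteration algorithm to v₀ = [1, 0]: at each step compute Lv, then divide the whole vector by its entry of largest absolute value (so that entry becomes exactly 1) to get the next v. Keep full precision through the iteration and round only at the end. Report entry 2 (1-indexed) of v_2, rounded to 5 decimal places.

Lv0 = (2.000000, 6.000000); divide by 6.000000 → v1 = (0.333333, 1.000000)
Lv1 = (3.666667, 3.000000); divide by 3.666667 → v2 = (1.000000, 0.818182)
Requested entry of v2: 18/22 = 0.81818

0.81818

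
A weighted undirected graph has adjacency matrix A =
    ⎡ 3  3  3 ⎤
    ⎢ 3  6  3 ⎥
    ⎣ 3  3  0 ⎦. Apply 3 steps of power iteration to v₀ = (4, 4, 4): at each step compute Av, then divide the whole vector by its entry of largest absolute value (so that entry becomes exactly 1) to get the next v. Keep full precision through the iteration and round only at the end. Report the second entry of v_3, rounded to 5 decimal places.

Av0 = (36.000000, 48.000000, 24.000000); divide by 48.000000 → v1 = (0.750000, 1.000000, 0.500000)
Av1 = (6.750000, 9.750000, 5.250000); divide by 9.750000 → v2 = (0.692308, 1.000000, 0.538462)
Av2 = (6.692308, 9.692308, 5.076923); divide by 9.692308 → v3 = (0.690476, 1.000000, 0.523810)
Requested entry of v3: 4536/4536 = 1.00000

1.00000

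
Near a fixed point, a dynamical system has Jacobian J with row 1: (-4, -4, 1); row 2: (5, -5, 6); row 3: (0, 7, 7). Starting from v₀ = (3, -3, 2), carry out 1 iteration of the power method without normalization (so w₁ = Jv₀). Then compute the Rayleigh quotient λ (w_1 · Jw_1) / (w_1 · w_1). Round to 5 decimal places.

w1 = Jv₀ = (2, 42, -7)
Jw1 = (-183, -242, 245)
w1·Jw1 = 2·(-183) + 42·(-242) + (-7)·245 = -12245; w1·w1 = 2·2 + 42·42 + (-7)·(-7) = 1817
λ ≈ -12245/1817 = -6.73913

-6.73913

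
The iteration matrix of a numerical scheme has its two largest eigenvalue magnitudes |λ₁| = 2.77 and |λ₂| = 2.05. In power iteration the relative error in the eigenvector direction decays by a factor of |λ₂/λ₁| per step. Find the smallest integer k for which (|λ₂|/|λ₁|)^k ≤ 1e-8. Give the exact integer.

|λ₂/λ₁| = 2.05/2.77 = 0.74007
Need k ≥ ln(1e-8) / ln(0.74007) = -18.4207 / -0.3010 ≈ 61.197
Smallest integer k satisfying the bound: 62

62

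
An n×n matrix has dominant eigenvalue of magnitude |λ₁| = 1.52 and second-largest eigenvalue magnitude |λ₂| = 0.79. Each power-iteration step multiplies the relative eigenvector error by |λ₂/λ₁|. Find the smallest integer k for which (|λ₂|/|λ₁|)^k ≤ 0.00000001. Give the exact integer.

|λ₂/λ₁| = 0.79/1.52 = 0.51974
Need k ≥ ln(0.00000001) / ln(0.51974) = -18.4207 / -0.6544 ≈ 28.148
Smallest integer k satisfying the bound: 29

29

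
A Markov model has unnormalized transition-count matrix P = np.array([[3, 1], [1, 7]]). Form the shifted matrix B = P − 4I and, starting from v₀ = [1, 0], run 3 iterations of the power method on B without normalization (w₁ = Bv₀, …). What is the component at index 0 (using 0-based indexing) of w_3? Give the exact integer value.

B = P − 4I has rows (-1, 1); (1, 3)
w1 = Bv₀ = ((-1)·1 + 1·0; 1·1 + 3·0) = (-1, 1)
w2 = Bw1 = ((-1)·(-1) + 1·1; 1·(-1) + 3·1) = (2, 2)
w3 = Bw2 = (0, 8)
Requested component of w3: 0

0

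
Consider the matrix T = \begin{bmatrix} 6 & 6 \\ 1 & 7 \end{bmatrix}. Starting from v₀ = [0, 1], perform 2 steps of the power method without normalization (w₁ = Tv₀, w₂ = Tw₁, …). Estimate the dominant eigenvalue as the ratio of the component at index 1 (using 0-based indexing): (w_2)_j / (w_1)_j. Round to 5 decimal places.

λ ≈ 7.85714

w1 = Tv₀ = (6, 7)
w2 = Tw1 = (78, 55)
Ratio at component: 55 / 7 = 7.85714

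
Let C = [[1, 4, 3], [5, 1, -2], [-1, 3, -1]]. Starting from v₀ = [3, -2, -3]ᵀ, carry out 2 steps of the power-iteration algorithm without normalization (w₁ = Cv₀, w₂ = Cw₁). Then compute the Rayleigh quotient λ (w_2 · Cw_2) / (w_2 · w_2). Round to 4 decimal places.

w1 = Cv₀ = (1·3 + 4·(-2) + 3·(-3); 5·3 + 1·(-2) + (-2)·(-3); (-1)·3 + 3·(-2) + (-1)·(-3)) = (-14, 19, -6)
w2 = Cw1 = (1·(-14) + 4·19 + 3·(-6); 5·(-14) + 1·19 + (-2)·(-6); (-1)·(-14) + 3·19 + (-1)·(-6)) = (44, -39, 77)
Cw2 = (119, 27, -238)
w2·Cw2 = 44·119 + (-39)·27 + 77·(-238) = -14143; w2·w2 = 44·44 + (-39)·(-39) + 77·77 = 9386
λ ≈ -14143/9386 = -1.5068

λ ≈ -1.5068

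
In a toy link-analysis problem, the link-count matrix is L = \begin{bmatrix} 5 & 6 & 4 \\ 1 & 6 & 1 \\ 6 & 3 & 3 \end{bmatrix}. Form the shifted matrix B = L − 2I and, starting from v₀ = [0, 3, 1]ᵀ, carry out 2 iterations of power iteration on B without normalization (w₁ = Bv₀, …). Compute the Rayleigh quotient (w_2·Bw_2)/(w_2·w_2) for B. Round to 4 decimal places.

9.0210

B = L − 2I has rows (3, 6, 4); (1, 4, 1); (6, 3, 1)
w1 = Bv₀ = (3·0 + 6·3 + 4·1; 1·0 + 4·3 + 1·1; 6·0 + 3·3 + 1·1) = (22, 13, 10)
w2 = Bw1 = (3·22 + 6·13 + 4·10; 1·22 + 4·13 + 1·10; 6·22 + 3·13 + 1·10) = (184, 84, 181)
Bw2 = (1780, 701, 1537)
w2·Bw2 = 664601; w2·w2 = 73673; μ ≈ 664601/73673 = 9.0210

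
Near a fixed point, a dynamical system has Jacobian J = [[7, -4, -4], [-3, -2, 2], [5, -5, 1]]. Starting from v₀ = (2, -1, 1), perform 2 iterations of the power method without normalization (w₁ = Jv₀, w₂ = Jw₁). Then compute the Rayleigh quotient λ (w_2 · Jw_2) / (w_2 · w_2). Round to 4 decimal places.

w1 = Jv₀ = (7·2 + (-4)·(-1) + (-4)·1; (-3)·2 + (-2)·(-1) + 2·1; 5·2 + (-5)·(-1) + 1·1) = (14, -2, 16)
w2 = Jw1 = (7·14 + (-4)·(-2) + (-4)·16; (-3)·14 + (-2)·(-2) + 2·16; 5·14 + (-5)·(-2) + 1·16) = (42, -6, 96)
Jw2 = (-66, 78, 336)
w2·Jw2 = 42·(-66) + (-6)·78 + 96·336 = 29016; w2·w2 = 42·42 + (-6)·(-6) + 96·96 = 11016
λ ≈ 29016/11016 = 2.6340

2.6340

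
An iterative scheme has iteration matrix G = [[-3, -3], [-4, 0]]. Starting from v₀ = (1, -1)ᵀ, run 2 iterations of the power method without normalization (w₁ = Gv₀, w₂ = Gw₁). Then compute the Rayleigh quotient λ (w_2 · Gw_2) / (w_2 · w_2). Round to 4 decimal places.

w1 = Gv₀ = ((-3)·1 + (-3)·(-1); (-4)·1 + 0·(-1)) = (0, -4)
w2 = Gw1 = ((-3)·0 + (-3)·(-4); (-4)·0 + 0·(-4)) = (12, 0)
Gw2 = (-36, -48)
w2·Gw2 = 12·(-36) + 0·(-48) = -432; w2·w2 = 12·12 + 0·0 = 144
λ ≈ -432/144 = -3.0000

λ ≈ -3.0000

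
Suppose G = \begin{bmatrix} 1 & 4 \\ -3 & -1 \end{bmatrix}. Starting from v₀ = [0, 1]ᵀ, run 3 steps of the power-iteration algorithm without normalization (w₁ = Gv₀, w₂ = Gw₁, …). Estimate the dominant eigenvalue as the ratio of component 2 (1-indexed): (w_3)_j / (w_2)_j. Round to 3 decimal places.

w1 = Gv₀ = (4, -1)
w2 = Gw1 = (0, -11)
w3 = Gw2 = (-44, 11)
Ratio at component: 11 / -11 = -1.000

-1.000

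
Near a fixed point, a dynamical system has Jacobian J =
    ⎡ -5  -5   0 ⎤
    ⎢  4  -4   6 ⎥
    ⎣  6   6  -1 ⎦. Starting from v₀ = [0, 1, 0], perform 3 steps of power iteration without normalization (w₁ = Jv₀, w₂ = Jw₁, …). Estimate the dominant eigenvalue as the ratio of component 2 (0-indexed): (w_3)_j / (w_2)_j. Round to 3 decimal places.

λ ≈ -8.700

w1 = Jv₀ = ((-5)·0 + (-5)·1 + 0·0; 4·0 + (-4)·1 + 6·0; 6·0 + 6·1 + (-1)·0) = (-5, -4, 6)
w2 = Jw1 = ((-5)·(-5) + (-5)·(-4) + 0·6; 4·(-5) + (-4)·(-4) + 6·6; 6·(-5) + 6·(-4) + (-1)·6) = (45, 32, -60)
w3 = Jw2 = (-385, -308, 522)
Ratio at component: 522 / -60 = -8.700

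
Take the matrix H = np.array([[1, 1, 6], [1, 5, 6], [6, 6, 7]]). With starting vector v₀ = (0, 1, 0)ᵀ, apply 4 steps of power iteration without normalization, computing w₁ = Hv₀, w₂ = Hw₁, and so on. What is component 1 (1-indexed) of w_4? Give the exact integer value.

w1 = Hv₀ = (1, 5, 6)
w2 = Hw1 = (42, 62, 78)
w3 = Hw2 = (572, 820, 1170)
w4 = Hw3 = (8412, 11692, 16542)
The requested component of w4 is 8412.

8412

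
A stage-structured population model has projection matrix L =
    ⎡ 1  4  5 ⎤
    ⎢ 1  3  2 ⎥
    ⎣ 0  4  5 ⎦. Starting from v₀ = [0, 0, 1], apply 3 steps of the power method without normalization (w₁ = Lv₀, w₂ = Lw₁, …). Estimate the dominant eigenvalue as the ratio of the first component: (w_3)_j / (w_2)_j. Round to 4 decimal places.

w1 = Lv₀ = (1·0 + 4·0 + 5·1; 1·0 + 3·0 + 2·1; 0·0 + 4·0 + 5·1) = (5, 2, 5)
w2 = Lw1 = (1·5 + 4·2 + 5·5; 1·5 + 3·2 + 2·5; 0·5 + 4·2 + 5·5) = (38, 21, 33)
w3 = Lw2 = (287, 167, 249)
Ratio at component: 287 / 38 = 7.5526

λ ≈ 7.5526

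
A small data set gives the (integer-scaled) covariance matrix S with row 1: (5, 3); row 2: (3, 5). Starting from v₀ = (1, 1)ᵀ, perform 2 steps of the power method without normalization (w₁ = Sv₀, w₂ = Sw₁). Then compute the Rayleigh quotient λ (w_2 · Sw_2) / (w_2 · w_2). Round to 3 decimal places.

w1 = Sv₀ = (5·1 + 3·1; 3·1 + 5·1) = (8, 8)
w2 = Sw1 = (5·8 + 3·8; 3·8 + 5·8) = (64, 64)
Sw2 = (512, 512)
w2·Sw2 = 64·512 + 64·512 = 65536; w2·w2 = 64·64 + 64·64 = 8192
λ ≈ 65536/8192 = 8.000

8.000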